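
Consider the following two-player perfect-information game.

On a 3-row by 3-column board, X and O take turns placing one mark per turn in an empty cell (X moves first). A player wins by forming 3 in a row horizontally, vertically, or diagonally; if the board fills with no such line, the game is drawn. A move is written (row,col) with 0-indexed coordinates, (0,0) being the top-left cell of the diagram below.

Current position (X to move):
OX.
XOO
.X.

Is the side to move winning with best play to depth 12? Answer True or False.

X winning at [OX./XOO/.X.]: False

ply 1, X at OX./XOO/.X. | (0,2)=-1→OXX/XOO/.X.; (2,0)=-1→OX./XOO/XX.; (2,2)=+0→OX./XOO/.XX*
ply 2, O at OX./XOO/.XX | (0,2)=-1→OXO/XOO/.XX; (2,0)=+0→OX./XOO/OXX*
ply 3, X at OX./XOO/OXX | (0,2)=+0→OXX/XOO/OXX*
ply 4: OXX/XOO/OXX is terminal +0 (O); from OX./XOO/.X. depth 12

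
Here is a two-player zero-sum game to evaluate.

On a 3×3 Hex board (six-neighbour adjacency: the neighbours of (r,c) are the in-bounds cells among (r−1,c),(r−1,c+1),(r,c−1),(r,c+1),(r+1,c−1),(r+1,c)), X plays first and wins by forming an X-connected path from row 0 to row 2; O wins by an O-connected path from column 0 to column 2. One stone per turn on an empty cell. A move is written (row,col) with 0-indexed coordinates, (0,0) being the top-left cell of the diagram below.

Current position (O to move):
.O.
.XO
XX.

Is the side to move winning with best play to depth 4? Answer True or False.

O winning at [.O./.XO/XX.]: True

[.O./.XO/XX.] O move#1: (0,0):-1/OO./.XO/XX., (0,2):+1/.OO/.XO/XX.*, (1,0):-1/.O./OXO/XX., (2,2):-1/.O./.XO/XXO
[.OO/.XO/XX.] X move#2: (0,0):-1/XOO/.XO/XX.*, (1,0):-1/.OO/XXO/XX., (2,2):-1/.OO/.XO/XXX
[XOO/.XO/XX.] O move#3: (1,0):+1/XOO/OXO/XX.*, (2,2):-1/XOO/.XO/XXO
[XOO/OXO/XX.] end (terminal -1, X#4); searched .O./.XO/XX. to 4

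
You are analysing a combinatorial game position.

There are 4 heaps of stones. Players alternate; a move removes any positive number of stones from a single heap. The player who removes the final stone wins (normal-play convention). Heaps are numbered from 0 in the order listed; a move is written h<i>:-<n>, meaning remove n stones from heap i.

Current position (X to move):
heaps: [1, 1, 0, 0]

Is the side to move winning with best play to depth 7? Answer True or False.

ply 1, X at (1,1,0,0) | h0:-1=-1→(0,1,0,0)*; h1:-1=-1→(1,0,0,0)
ply 2, O at (0,1,0,0) | h1:-1=+1→(0,0,0,0)*
ply 3: (0,0,0,0) is terminal -1 (X); from (1,1,0,0) depth 7

X winning at [(1,1,0,0)]: False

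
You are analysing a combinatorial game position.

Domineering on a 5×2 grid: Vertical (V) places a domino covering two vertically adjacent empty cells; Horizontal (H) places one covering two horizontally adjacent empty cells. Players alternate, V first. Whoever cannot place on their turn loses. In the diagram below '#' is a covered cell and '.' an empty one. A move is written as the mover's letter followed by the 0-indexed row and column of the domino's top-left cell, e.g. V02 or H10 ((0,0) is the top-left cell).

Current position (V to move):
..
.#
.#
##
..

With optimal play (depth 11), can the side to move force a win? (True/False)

[../.#/.#/##/..] V move#1: V00:-1/#./##/.#/##/..*, V10:-1/../##/##/##/..
[#./##/.#/##/..] H move#2: H40:+1/#./##/.#/##/##*
[#./##/.#/##/##] end (terminal -1, V#3); searched ../.#/.#/##/.. to 11

V winning at [../.#/.#/##/..]: False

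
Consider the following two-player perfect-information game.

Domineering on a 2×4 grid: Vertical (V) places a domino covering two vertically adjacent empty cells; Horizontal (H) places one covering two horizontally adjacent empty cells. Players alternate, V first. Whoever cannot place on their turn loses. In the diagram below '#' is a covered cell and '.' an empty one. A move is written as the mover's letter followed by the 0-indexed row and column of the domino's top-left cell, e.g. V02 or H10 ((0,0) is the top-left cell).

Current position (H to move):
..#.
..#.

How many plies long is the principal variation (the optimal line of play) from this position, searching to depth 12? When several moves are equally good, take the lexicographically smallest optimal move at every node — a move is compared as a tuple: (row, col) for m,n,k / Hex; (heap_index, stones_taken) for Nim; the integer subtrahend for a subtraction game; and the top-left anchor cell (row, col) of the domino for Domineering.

ply 1, H at ..#./..#. | H00=+1→###./..#.*; H10=+1→..#./###.
ply 2, V at ###./..#. | V03=-1→####/..##*
ply 3, H at ####/..## | H10=+1→####/####*
ply 4: ####/#### is terminal -1 (V); from ..#./..#. depth 12

PV length from [..#./..#.]: 3 plies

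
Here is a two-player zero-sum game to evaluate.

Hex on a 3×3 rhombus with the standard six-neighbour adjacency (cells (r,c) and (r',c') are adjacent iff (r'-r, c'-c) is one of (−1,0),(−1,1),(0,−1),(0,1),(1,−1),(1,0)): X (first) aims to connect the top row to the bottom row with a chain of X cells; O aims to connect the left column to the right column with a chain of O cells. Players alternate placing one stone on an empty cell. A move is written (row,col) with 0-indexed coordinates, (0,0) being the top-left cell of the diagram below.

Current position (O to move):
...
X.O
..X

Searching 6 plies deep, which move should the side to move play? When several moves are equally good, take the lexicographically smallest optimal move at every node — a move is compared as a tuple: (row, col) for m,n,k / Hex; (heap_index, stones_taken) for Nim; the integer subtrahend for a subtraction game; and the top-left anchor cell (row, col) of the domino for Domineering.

O's best at [.../X.O/..X]: (2,0)

[.../X.O/..X] O move#1: (0,0):-1/O../X.O/..X, (0,1):-1/.O./X.O/..X, (0,2):-1/..O/X.O/..X, (1,1):-1/.../XOO/..X, (2,0):+1/.../X.O/O.X*, (2,1):-1/.../X.O/.OX
[.../X.O/O.X] X move#2: (0,0):-1/X../X.O/O.X*, (0,1):-1/.X./X.O/O.X, (0,2):-1/..X/X.O/O.X, (1,1):-1/.../XXO/O.X, (2,1):-1/.../X.O/OXX
[X../X.O/O.X] O move#3: (0,1):+1/XO./X.O/O.X*, (0,2):+1/X.O/X.O/O.X, (1,1):+1/X../XOO/O.X, (2,1):+1/X../X.O/OOX
[XO./X.O/O.X] X move#4: (0,2):-1/XOX/X.O/O.X*, (1,1):-1/XO./XXO/O.X, (2,1):-1/XO./X.O/OXX
[XOX/X.O/O.X] O move#5: (1,1):+1/XOX/XOO/O.X*, (2,1):+1/XOX/X.O/OOX
[XOX/XOO/O.X] end (terminal -1, X#6); searched .../X.O/..X to 6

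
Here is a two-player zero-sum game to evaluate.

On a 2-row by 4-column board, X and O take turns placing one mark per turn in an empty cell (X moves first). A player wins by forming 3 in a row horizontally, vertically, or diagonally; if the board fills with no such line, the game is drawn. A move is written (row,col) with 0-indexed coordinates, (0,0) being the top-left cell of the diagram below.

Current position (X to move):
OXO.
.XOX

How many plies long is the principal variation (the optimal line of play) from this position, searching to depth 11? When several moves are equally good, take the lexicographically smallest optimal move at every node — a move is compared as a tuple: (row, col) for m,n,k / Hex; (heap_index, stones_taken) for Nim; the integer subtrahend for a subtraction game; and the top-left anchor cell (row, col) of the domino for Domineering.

PV length from [OXO./.XOX]: 2 plies

[OXO./.XOX] X move#1: (0,3):+0/OXOX/.XOX*, (1,0):+0/OXO./XXOX
[OXOX/.XOX] O move#2: (1,0):+0/OXOX/OXOX*
[OXOX/OXOX] end (terminal +0, X#3); searched OXO./.XOX to 11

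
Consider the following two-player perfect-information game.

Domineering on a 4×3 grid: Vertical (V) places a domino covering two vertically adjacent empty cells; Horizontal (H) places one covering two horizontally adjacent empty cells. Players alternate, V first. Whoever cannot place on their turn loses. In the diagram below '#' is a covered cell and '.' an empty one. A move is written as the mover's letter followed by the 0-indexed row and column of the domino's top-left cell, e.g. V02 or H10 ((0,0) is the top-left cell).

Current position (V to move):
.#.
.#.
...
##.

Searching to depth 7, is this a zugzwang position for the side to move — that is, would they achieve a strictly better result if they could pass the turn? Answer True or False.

zugzwang(.#./.#./.../##., V) = False

p1 V@[.#./.#./.../##.]: V00[##./##./.../##.]+1* V02[.##/.##/.../##.]+1 V10[.#./##./#../##.]+1 V12[.#./.##/..#/##.]+1 V22[.#./.#./..#/###]+1
p2 H@[##./##./.../##.]: H20[##./##./##./##.]-1* H21[##./##./.##/##.]-1
p3 V@[##./##./##./##.]: V02[###/###/##./##.]+1* V12[##./###/###/##.]+1 V22[##./##./###/###]+1
p4 H@[###/###/##./##.] terminal -1; root [.#./.#./.../##.] d7
suppose V passes — search the same position with H to move:
pass> p1 H@[.#./.#./.../##.]: H20[.#./.#./##./##.]-1* H21[.#./.#./.##/##.]-1
pass> p2 V@[.#./.#./##./##.]: V00[##./##./##./##.]+1* V02[.##/.##/##./##.]+1 V12[.#./.##/###/##.]+1 V22[.#./.#./###/###]+1
pass> p3 H@[##./##./##./##.] terminal -1; root [.#./.#./.../##.] d7
for V: play +1, pass +1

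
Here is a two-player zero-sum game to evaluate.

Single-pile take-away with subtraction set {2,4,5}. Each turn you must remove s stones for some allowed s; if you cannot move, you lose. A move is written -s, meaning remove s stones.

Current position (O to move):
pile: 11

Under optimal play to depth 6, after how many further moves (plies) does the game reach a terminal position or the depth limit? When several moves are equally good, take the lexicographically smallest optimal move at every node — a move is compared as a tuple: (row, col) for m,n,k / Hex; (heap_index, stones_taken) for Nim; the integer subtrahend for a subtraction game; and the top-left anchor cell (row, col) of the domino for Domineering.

[11] O move#1: -2:-1/9, -4:+1/7*, -5:-1/6
[7] X move#2: -2:-1/5*, -4:-1/3, -5:-1/2
[5] O move#3: -2:-1/3, -4:+1/1*, -5:+1/0
[1] end (terminal -1, X#4); searched 11 to 6

PV length from [11]: 3 plies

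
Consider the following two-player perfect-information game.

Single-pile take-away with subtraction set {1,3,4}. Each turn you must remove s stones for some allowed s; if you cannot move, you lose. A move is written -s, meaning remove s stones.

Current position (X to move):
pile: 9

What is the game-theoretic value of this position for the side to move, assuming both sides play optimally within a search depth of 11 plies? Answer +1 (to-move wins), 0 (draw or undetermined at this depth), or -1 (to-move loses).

value(9, X) = -1

ply 1, X at 9 | -1=-1→8*; -3=-1→6; -4=-1→5
ply 2, O at 8 | -1=+1→7*; -3=-1→5; -4=-1→4
ply 3, X at 7 | -1=-1→6*; -3=-1→4; -4=-1→3
ply 4, O at 6 | -1=-1→5; -3=-1→3; -4=+1→2*
ply 5, X at 2 | -1=-1→1*
ply 6, O at 1 | -1=+1→0*
ply 7: 0 is terminal -1 (X); from 9 depth 11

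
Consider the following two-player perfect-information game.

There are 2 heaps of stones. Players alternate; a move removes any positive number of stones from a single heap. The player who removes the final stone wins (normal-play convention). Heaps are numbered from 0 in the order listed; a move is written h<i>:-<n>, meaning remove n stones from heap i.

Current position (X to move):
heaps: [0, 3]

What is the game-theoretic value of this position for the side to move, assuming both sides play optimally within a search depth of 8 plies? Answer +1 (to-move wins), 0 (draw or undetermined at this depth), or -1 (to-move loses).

ply 1, X at (0,3) | h1:-1=-1→(0,2); h1:-2=-1→(0,1); h1:-3=+1→(0,0)*
ply 2: (0,0) is terminal -1 (O); from (0,3) depth 8

value((0,3), X) = +1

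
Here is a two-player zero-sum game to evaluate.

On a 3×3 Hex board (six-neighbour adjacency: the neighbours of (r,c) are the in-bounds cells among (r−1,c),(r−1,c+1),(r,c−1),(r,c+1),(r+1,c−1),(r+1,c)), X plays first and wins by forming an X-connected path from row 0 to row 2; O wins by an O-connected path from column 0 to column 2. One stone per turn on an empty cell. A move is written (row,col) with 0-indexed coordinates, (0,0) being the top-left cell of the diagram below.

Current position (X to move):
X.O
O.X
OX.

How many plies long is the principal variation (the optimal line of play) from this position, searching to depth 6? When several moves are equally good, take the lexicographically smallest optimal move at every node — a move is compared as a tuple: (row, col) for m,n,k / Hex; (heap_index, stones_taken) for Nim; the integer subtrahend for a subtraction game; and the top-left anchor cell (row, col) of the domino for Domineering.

PV length from [X.O/O.X/OX.]: 2 plies

p1 X@[X.O/O.X/OX.]: (0,1)[XXO/O.X/OX.]-1* (1,1)[X.O/OXX/OX.]-1 (2,2)[X.O/O.X/OXX]-1
p2 O@[XXO/O.X/OX.]: (1,1)[XXO/OOX/OX.]+1* (2,2)[XXO/O.X/OXO]-1
p3 X@[XXO/OOX/OX.] terminal -1; root [X.O/O.X/OX.] d6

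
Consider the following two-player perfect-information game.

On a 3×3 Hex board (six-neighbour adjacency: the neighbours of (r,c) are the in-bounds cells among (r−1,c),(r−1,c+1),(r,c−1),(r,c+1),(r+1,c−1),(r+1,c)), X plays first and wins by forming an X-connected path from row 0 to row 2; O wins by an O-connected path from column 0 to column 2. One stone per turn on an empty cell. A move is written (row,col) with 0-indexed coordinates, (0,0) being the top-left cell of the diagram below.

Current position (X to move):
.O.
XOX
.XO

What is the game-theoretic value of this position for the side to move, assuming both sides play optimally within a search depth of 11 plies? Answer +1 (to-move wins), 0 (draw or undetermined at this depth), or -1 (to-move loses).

value(.O./XOX/.XO, X) = +1

p1 X@[.O./XOX/.XO]: (0,0)[XO./XOX/.XO]+1* (0,2)[.OX/XOX/.XO]+1 (2,0)[.O./XOX/XXO]+1
p2 O@[XO./XOX/.XO]: (0,2)[XOO/XOX/.XO]-1* (2,0)[XO./XOX/OXO]-1
p3 X@[XOO/XOX/.XO]: (2,0)[XOO/XOX/XXO]+1*
p4 O@[XOO/XOX/XXO] terminal -1; root [.O./XOX/.XO] d11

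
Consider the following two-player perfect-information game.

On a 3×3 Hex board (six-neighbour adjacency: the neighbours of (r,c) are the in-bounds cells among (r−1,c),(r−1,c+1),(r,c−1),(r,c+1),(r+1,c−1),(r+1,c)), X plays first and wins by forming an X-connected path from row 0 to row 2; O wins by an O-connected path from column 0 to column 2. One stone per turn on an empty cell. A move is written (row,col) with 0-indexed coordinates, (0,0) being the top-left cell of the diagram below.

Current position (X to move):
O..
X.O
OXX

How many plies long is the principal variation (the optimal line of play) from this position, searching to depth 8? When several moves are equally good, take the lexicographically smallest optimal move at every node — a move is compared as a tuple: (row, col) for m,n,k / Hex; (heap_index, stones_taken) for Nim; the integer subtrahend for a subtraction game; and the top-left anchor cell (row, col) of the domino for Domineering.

ply 1, X at O../X.O/OXX | (0,1)=-1→OX./X.O/OXX; (0,2)=-1→O.X/X.O/OXX; (1,1)=+1→O../XXO/OXX*
ply 2, O at O../XXO/OXX | (0,1)=-1→OO./XXO/OXX*; (0,2)=-1→O.O/XXO/OXX
ply 3, X at OO./XXO/OXX | (0,2)=+1→OOX/XXO/OXX*
ply 4: OOX/XXO/OXX is terminal -1 (O); from O../X.O/OXX depth 8

PV length from [O../X.O/OXX]: 3 plies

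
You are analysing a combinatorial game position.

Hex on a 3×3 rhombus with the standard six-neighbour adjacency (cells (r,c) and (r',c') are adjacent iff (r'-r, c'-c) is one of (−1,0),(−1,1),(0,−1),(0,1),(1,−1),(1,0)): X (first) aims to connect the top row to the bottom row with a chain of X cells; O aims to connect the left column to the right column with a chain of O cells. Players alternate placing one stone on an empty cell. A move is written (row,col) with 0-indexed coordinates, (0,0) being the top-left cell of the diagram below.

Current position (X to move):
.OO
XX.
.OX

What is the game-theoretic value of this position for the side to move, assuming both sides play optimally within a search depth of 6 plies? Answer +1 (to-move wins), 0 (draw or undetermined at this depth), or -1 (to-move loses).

[.OO/XX./.OX] X move#1: (0,0):+1/XOO/XX./.OX*, (1,2):-1/.OO/XXX/.OX, (2,0):-1/.OO/XX./XOX
[XOO/XX./.OX] O move#2: (1,2):-1/XOO/XXO/.OX*, (2,0):-1/XOO/XX./OOX
[XOO/XXO/.OX] X move#3: (2,0):+1/XOO/XXO/XOX*
[XOO/XXO/XOX] end (terminal -1, O#4); searched .OO/XX./.OX to 6

value(.OO/XX./.OX, X) = +1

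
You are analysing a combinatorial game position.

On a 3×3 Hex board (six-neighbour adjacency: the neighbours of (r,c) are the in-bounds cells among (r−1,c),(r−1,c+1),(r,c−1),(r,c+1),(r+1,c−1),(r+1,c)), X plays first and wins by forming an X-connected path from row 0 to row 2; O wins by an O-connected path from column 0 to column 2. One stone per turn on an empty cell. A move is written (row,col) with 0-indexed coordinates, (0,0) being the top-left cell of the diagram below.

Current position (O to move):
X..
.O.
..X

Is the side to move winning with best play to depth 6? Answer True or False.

p1 O@[X../.O./..X]: (0,1)[XO./.O./..X]+1* (0,2)[X.O/.O./..X]+1 (1,0)[X../OO./..X]+1 (1,2)[X../.OO/..X]+1 (2,0)[X../.O./O.X]+1 (2,1)[X../.O./.OX]+1
p2 X@[XO./.O./..X]: (0,2)[XOX/.O./..X]-1* (1,0)[XO./XO./..X]-1 (1,2)[XO./.OX/..X]-1 (2,0)[XO./.O./X.X]-1 (2,1)[XO./.O./.XX]-1
p3 O@[XOX/.O./..X]: (1,0)[XOX/OO./..X]-1 (1,2)[XOX/.OO/..X]+1* (2,0)[XOX/.O./O.X]-1 (2,1)[XOX/.O./.OX]-1
p4 X@[XOX/.OO/..X]: (1,0)[XOX/XOO/..X]-1* (2,0)[XOX/.OO/X.X]-1 (2,1)[XOX/.OO/.XX]-1
p5 O@[XOX/XOO/..X]: (2,0)[XOX/XOO/O.X]+1* (2,1)[XOX/XOO/.OX]-1
p6 X@[XOX/XOO/O.X] terminal -1; root [X../.O./..X] d6

O winning at [X../.O./..X]: True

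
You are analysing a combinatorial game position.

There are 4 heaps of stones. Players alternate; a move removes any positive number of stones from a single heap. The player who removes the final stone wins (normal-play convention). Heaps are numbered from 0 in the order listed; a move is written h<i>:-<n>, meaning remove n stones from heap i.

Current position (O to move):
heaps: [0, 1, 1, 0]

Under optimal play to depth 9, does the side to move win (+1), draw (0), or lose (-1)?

[(0,1,1,0)] O move#1: h1:-1:-1/(0,0,1,0)*, h2:-1:-1/(0,1,0,0)
[(0,0,1,0)] X move#2: h2:-1:+1/(0,0,0,0)*
[(0,0,0,0)] end (terminal -1, O#3); searched (0,1,1,0) to 9

value((0,1,1,0), O) = -1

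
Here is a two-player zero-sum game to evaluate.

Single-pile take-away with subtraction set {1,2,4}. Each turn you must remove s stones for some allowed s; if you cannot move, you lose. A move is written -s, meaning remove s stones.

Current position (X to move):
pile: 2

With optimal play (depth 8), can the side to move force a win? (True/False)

p1 X@[2]: -1[1]-1 -2[0]+1*
p2 O@[0] terminal -1; root [2] d8

X winning at [2]: True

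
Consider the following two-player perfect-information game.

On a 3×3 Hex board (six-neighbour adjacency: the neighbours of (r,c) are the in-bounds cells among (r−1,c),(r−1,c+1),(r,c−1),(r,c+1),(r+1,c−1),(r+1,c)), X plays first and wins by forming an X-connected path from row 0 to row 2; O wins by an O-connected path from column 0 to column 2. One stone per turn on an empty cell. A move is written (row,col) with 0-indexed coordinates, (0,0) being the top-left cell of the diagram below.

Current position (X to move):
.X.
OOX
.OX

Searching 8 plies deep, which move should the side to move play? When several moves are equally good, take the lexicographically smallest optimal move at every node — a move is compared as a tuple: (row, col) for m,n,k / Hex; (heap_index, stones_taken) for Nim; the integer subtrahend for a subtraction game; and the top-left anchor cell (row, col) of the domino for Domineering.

X's best at [.X./OOX/.OX]: (0,2)

p1 X@[.X./OOX/.OX]: (0,0)[XX./OOX/.OX]-1 (0,2)[.XX/OOX/.OX]+1* (2,0)[.X./OOX/XOX]-1
p2 O@[.XX/OOX/.OX] terminal -1; root [.X./OOX/.OX] d8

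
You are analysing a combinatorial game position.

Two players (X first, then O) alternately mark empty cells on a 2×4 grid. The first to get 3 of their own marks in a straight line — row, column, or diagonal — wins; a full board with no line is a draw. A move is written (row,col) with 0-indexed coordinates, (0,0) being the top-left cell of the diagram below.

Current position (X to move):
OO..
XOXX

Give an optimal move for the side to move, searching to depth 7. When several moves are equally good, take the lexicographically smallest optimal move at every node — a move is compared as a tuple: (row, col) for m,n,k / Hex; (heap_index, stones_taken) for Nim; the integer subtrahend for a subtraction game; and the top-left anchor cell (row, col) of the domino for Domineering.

X's best at [OO../XOXX]: (0,2)

p1 X@[OO../XOXX]: (0,2)[OOX./XOXX]+0* (0,3)[OO.X/XOXX]-1
p2 O@[OOX./XOXX]: (0,3)[OOXO/XOXX]+0*
p3 X@[OOXO/XOXX] terminal +0; root [OO../XOXX] d7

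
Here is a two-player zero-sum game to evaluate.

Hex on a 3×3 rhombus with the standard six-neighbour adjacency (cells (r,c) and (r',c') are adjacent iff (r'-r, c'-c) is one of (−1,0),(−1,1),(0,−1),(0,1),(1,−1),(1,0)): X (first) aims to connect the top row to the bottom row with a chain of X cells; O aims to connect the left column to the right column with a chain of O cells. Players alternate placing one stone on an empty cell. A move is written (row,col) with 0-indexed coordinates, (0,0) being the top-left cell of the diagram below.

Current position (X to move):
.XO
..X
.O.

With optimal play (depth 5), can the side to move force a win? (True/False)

p1 X@[.XO/..X/.O.]: (0,0)[XXO/..X/.O.]-1 (1,0)[.XO/X.X/.O.]-1 (1,1)[.XO/.XX/.O.]+1* (2,0)[.XO/..X/XO.]+1 (2,2)[.XO/..X/.OX]-1
p2 O@[.XO/.XX/.O.]: (0,0)[OXO/.XX/.O.]-1* (1,0)[.XO/OXX/.O.]-1 (2,0)[.XO/.XX/OO.]-1 (2,2)[.XO/.XX/.OO]-1
p3 X@[OXO/.XX/.O.]: (1,0)[OXO/XXX/.O.]+1* (2,0)[OXO/.XX/XO.]+1 (2,2)[OXO/.XX/.OX]+1
p4 O@[OXO/XXX/.O.]: (2,0)[OXO/XXX/OO.]-1* (2,2)[OXO/XXX/.OO]-1
p5 X@[OXO/XXX/OO.]: (2,2)[OXO/XXX/OOX]+1*
p6 O@[OXO/XXX/OOX] terminal -1; root [.XO/..X/.O.] d5

X winning at [.XO/..X/.O.]: True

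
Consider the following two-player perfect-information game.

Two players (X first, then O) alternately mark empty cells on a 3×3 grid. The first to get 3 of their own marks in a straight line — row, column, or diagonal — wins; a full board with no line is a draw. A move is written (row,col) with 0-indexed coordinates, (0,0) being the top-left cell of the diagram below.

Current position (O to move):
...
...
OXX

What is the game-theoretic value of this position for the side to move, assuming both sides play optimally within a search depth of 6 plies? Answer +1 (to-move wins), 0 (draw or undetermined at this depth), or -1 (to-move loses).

p1 O@[.../.../OXX]: (0,0)[O../.../OXX]+1* (0,1)[.O./.../OXX]+0 (0,2)[..O/.../OXX]-1 (1,0)[.../O../OXX]+1 (1,1)[.../.O./OXX]+0 (1,2)[.../..O/OXX]-1
p2 X@[O../.../OXX]: (0,1)[OX./.../OXX]-1* (0,2)[O.X/.../OXX]-1 (1,0)[O../X../OXX]-1 (1,1)[O../.X./OXX]-1 (1,2)[O../..X/OXX]-1
p3 O@[OX./.../OXX]: (0,2)[OXO/.../OXX]-1 (1,0)[OX./O../OXX]+1* (1,1)[OX./.O./OXX]+1 (1,2)[OX./..O/OXX]-1
p4 X@[OX./O../OXX] terminal -1; root [.../.../OXX] d6

value(.../.../OXX, O) = +1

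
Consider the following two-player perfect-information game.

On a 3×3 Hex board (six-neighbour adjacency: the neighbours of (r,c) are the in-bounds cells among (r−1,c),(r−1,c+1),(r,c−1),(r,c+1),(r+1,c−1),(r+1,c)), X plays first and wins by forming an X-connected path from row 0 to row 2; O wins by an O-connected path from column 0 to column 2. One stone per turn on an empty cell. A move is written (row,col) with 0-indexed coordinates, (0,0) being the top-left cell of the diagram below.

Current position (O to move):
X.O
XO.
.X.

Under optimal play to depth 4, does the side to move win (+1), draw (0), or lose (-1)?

value(X.O/XO./.X., O) = +1

[X.O/XO./.X.] O move#1: (0,1):-1/XOO/XO./.X., (1,2):-1/X.O/XOO/.X., (2,0):+1/X.O/XO./OX.*, (2,2):-1/X.O/XO./.XO
[X.O/XO./OX.] end (terminal -1, X#2); searched X.O/XO./.X. to 4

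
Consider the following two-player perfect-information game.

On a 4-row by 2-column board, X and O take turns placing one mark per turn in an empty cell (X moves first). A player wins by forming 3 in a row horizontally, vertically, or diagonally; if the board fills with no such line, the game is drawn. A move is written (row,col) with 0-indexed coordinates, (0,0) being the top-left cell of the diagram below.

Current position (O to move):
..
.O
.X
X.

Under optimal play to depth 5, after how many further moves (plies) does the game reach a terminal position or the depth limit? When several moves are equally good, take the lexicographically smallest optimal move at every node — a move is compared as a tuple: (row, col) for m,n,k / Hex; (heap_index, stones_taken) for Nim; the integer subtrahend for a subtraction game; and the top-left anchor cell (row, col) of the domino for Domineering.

ply 1, O at ../.O/.X/X. | (0,0)=+0→O./.O/.X/X.*; (0,1)=+0→.O/.O/.X/X.; (1,0)=+0→../OO/.X/X.; (2,0)=+0→../.O/OX/X.; (3,1)=+0→../.O/.X/XO
ply 2, X at O./.O/.X/X. | (0,1)=+0→OX/.O/.X/X.*; (1,0)=+0→O./XO/.X/X.; (2,0)=+0→O./.O/XX/X.; (3,1)=+0→O./.O/.X/XX
ply 3, O at OX/.O/.X/X. | (1,0)=+0→OX/OO/.X/X.*; (2,0)=+0→OX/.O/OX/X.; (3,1)=+0→OX/.O/.X/XO
ply 4, X at OX/OO/.X/X. | (2,0)=+0→OX/OO/XX/X.*; (3,1)=-1→OX/OO/.X/XX
ply 5, O at OX/OO/XX/X. | (3,1)=+0→OX/OO/XX/XO*
ply 6: OX/OO/XX/XO is terminal +0 (X); from ../.O/.X/X. depth 5

PV length from [../.O/.X/X.]: 5 plies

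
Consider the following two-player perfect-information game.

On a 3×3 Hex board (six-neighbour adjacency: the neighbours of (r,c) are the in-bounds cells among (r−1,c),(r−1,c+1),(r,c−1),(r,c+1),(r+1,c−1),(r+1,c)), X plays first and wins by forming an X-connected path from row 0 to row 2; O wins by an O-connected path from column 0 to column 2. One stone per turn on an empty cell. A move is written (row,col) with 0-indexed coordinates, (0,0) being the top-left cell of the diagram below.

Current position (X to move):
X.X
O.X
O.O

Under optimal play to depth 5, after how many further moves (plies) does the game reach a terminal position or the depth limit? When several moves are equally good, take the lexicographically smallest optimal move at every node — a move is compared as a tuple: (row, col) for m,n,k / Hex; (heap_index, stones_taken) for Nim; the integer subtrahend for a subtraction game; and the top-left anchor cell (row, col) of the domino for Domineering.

PV length from [X.X/O.X/O.O]: 1 ply

[X.X/O.X/O.O] X move#1: (0,1):-1/XXX/O.X/O.O, (1,1):-1/X.X/OXX/O.O, (2,1):+1/X.X/O.X/OXO*
[X.X/O.X/OXO] end (terminal -1, O#2); searched X.X/O.X/O.O to 5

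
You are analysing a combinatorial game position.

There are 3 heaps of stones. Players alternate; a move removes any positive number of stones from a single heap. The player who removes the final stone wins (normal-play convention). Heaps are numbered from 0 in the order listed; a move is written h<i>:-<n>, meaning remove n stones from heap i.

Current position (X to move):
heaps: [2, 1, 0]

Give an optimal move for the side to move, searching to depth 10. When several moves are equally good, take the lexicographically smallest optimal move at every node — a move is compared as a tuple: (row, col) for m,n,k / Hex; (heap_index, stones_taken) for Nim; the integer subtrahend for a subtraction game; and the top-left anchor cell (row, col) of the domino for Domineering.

X's best at [(2,1,0)]: h0:-1

p1 X@[(2,1,0)]: h0:-1[(1,1,0)]+1* h0:-2[(0,1,0)]-1 h1:-1[(2,0,0)]-1
p2 O@[(1,1,0)]: h0:-1[(0,1,0)]-1* h1:-1[(1,0,0)]-1
p3 X@[(0,1,0)]: h1:-1[(0,0,0)]+1*
p4 O@[(0,0,0)] terminal -1; root [(2,1,0)] d10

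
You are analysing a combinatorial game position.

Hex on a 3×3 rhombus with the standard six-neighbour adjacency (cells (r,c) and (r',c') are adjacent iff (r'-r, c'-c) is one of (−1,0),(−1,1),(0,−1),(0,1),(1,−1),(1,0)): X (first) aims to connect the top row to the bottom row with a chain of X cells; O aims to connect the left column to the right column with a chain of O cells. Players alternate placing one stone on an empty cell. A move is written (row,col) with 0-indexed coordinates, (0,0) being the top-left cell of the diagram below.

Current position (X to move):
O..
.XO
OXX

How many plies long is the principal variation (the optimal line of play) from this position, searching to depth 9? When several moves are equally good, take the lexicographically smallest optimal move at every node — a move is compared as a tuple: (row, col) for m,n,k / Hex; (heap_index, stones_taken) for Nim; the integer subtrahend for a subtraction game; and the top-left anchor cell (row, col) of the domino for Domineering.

PV length from [O../.XO/OXX]: 1 ply

[O../.XO/OXX] X move#1: (0,1):+1/OX./.XO/OXX*, (0,2):+1/O.X/.XO/OXX, (1,0):+1/O../XXO/OXX
[OX./.XO/OXX] end (terminal -1, O#2); searched O../.XO/OXX to 9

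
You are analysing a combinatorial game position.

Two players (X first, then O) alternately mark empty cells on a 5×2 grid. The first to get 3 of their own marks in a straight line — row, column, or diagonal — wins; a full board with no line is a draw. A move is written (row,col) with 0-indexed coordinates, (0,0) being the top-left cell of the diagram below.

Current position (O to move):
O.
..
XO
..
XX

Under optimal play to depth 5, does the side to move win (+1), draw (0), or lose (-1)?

value(O./../XO/../XX, O) = 0

ply 1, O at O./../XO/../XX | (0,1)=-1→OO/../XO/../XX; (1,0)=-1→O./O./XO/../XX; (1,1)=-1→O./.O/XO/../XX; (3,0)=+0→O./../XO/O./XX*; (3,1)=-1→O./../XO/.O/XX
ply 2, X at O./../XO/O./XX | (0,1)=+0→OX/../XO/O./XX*; (1,0)=-1→O./X./XO/O./XX; (1,1)=+0→O./.X/XO/O./XX; (3,1)=+0→O./../XO/OX/XX
ply 3, O at OX/../XO/O./XX | (1,0)=+0→OX/O./XO/O./XX*; (1,1)=+0→OX/.O/XO/O./XX; (3,1)=+0→OX/../XO/OO/XX
ply 4, X at OX/O./XO/O./XX | (1,1)=+0→OX/OX/XO/O./XX*; (3,1)=+0→OX/O./XO/OX/XX
ply 5, O at OX/OX/XO/O./XX | (3,1)=+0→OX/OX/XO/OO/XX*
ply 6: OX/OX/XO/OO/XX is terminal +0 (X); from O./../XO/../XX depth 5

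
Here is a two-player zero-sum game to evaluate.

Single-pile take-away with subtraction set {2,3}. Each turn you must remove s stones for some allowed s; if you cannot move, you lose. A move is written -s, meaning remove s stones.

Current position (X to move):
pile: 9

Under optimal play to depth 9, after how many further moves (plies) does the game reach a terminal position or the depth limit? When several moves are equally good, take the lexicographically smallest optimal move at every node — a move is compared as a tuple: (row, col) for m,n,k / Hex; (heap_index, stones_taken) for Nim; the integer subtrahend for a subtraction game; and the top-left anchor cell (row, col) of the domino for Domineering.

PV length from [9]: 3 plies

[9] X move#1: -2:-1/7, -3:+1/6*
[6] O move#2: -2:-1/4*, -3:-1/3
[4] X move#3: -2:-1/2, -3:+1/1*
[1] end (terminal -1, O#4); searched 9 to 9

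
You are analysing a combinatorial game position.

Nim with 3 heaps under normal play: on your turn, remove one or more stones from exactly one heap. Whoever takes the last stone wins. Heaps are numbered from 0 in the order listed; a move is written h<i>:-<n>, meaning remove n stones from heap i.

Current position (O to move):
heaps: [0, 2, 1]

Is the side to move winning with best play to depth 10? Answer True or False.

O winning at [(0,2,1)]: True

ply 1, O at (0,2,1) | h1:-1=+1→(0,1,1)*; h1:-2=-1→(0,0,1); h2:-1=-1→(0,2,0)
ply 2, X at (0,1,1) | h1:-1=-1→(0,0,1)*; h2:-1=-1→(0,1,0)
ply 3, O at (0,0,1) | h2:-1=+1→(0,0,0)*
ply 4: (0,0,0) is terminal -1 (X); from (0,2,1) depth 10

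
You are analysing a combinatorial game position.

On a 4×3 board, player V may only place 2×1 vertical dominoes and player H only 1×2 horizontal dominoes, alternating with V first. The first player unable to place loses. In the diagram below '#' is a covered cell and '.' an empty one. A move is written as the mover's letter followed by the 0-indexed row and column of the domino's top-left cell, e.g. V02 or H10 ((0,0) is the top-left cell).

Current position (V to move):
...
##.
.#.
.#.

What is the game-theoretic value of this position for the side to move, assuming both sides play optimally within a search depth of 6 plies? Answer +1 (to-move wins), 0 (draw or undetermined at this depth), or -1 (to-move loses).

[.../##./.#./.#.] V move#1: V02:+1/..#/###/.#./.#.*, V12:+1/.../###/.##/.#., V20:+1/.../##./##./##., V22:+1/.../##./.##/.##
[..#/###/.#./.#.] H move#2: H00:-1/###/###/.#./.#.*
[###/###/.#./.#.] V move#3: V20:+1/###/###/##./##.*, V22:+1/###/###/.##/.##
[###/###/##./##.] end (terminal -1, H#4); searched .../##./.#./.#. to 6

value(.../##./.#./.#., V) = +1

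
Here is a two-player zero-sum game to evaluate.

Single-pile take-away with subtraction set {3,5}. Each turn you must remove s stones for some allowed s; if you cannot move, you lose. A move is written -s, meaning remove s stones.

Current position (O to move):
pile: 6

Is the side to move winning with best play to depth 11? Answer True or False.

p1 O@[6]: -3[3]-1 -5[1]+1*
p2 X@[1] terminal -1; root [6] d11

O winning at [6]: True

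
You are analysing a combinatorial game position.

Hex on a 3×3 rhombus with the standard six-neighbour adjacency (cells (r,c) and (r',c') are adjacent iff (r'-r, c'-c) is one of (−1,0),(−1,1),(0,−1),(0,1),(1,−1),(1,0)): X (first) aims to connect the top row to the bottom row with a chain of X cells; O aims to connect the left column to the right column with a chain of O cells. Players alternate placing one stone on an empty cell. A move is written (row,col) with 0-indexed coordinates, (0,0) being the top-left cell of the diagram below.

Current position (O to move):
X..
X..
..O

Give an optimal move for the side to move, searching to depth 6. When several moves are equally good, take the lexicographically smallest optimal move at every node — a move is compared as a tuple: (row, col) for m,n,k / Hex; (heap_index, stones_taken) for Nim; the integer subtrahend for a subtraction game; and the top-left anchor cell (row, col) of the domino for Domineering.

O's best at [X../X../..O]: (2,0)

ply 1, O at X../X../..O | (0,1)=-1→XO./X../..O; (0,2)=-1→X.O/X../..O; (1,1)=-1→X../XO./..O; (1,2)=-1→X../X.O/..O; (2,0)=+1→X../X../O.O*; (2,1)=-1→X../X../.OO
ply 2, X at X../X../O.O | (0,1)=-1→XX./X../O.O*; (0,2)=-1→X.X/X../O.O; (1,1)=-1→X../XX./O.O; (1,2)=-1→X../X.X/O.O; (2,1)=-1→X../X../OXO
ply 3, O at XX./X../O.O | (0,2)=+1→XXO/X../O.O*; (1,1)=+1→XX./XO./O.O; (1,2)=+1→XX./X.O/O.O; (2,1)=+1→XX./X../OOO
ply 4, X at XXO/X../O.O | (1,1)=-1→XXO/XX./O.O*; (1,2)=-1→XXO/X.X/O.O; (2,1)=-1→XXO/X../OXO
ply 5, O at XXO/XX./O.O | (1,2)=-1→XXO/XXO/O.O; (2,1)=+1→XXO/XX./OOO*
ply 6: XXO/XX./OOO is terminal -1 (X); from X../X../..O depth 6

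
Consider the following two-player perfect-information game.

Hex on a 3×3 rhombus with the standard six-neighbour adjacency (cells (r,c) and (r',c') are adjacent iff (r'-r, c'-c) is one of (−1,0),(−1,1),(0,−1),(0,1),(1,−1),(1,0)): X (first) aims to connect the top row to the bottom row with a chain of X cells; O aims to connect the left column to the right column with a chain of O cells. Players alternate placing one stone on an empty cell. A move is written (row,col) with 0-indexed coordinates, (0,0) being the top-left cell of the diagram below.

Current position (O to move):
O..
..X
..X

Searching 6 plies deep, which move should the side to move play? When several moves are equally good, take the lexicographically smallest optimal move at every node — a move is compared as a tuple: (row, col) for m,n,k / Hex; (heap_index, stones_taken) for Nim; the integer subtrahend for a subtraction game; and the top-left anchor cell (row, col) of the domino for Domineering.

O's best at [O../..X/..X]: (0,2)

ply 1, O at O../..X/..X | (0,1)=-1→OO./..X/..X; (0,2)=+1→O.O/..X/..X*; (1,0)=-1→O../O.X/..X; (1,1)=-1→O../.OX/..X; (2,0)=-1→O../..X/O.X; (2,1)=-1→O../..X/.OX
ply 2, X at O.O/..X/..X | (0,1)=-1→OXO/..X/..X*; (1,0)=-1→O.O/X.X/..X; (1,1)=-1→O.O/.XX/..X; (2,0)=-1→O.O/..X/X.X; (2,1)=-1→O.O/..X/.XX
ply 3, O at OXO/..X/..X | (1,0)=-1→OXO/O.X/..X; (1,1)=+1→OXO/.OX/..X*; (2,0)=-1→OXO/..X/O.X; (2,1)=-1→OXO/..X/.OX
ply 4, X at OXO/.OX/..X | (1,0)=-1→OXO/XOX/..X*; (2,0)=-1→OXO/.OX/X.X; (2,1)=-1→OXO/.OX/.XX
ply 5, O at OXO/XOX/..X | (2,0)=+1→OXO/XOX/O.X*; (2,1)=-1→OXO/XOX/.OX
ply 6: OXO/XOX/O.X is terminal -1 (X); from O../..X/..X depth 6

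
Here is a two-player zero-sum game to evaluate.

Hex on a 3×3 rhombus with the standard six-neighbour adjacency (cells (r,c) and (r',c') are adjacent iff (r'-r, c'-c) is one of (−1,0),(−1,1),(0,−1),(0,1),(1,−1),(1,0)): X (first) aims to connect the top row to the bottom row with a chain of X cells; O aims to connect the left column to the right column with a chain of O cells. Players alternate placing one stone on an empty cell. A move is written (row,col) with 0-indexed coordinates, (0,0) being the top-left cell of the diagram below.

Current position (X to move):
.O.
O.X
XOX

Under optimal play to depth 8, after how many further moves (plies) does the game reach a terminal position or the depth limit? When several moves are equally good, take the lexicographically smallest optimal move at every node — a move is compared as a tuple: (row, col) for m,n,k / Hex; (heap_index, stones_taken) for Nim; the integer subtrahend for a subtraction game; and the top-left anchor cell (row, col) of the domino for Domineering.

PV length from [.O./O.X/XOX]: 1 ply

ply 1, X at .O./O.X/XOX | (0,0)=-1→XO./O.X/XOX; (0,2)=+1→.OX/O.X/XOX*; (1,1)=-1→.O./OXX/XOX
ply 2: .OX/O.X/XOX is terminal -1 (O); from .O./O.X/XOX depth 8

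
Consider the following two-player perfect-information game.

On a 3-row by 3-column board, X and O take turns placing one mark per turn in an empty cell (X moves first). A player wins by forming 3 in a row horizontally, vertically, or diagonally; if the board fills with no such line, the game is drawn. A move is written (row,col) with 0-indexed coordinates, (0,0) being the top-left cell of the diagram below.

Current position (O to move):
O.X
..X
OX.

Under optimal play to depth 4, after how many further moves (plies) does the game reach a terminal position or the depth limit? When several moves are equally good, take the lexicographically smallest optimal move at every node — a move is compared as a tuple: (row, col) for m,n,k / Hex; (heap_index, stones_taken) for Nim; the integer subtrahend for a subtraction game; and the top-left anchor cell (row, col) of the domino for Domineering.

PV length from [O.X/..X/OX.]: 1 ply

ply 1, O at O.X/..X/OX. | (0,1)=-1→OOX/..X/OX.; (1,0)=+1→O.X/O.X/OX.*; (1,1)=-1→O.X/.OX/OX.; (2,2)=+1→O.X/..X/OXO
ply 2: O.X/O.X/OX. is terminal -1 (X); from O.X/..X/OX. depth 4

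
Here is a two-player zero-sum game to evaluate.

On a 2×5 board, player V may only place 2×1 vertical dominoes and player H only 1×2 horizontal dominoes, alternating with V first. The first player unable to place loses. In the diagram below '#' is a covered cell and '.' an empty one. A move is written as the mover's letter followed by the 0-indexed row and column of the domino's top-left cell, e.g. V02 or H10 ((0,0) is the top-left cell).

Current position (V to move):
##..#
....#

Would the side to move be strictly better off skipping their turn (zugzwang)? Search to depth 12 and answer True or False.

ply 1, V at ##..#/....# | V02=+1→###.#/..#.#*; V03=-1→##.##/...##
ply 2, H at ###.#/..#.# | H10=-1→###.#/###.#*
ply 3, V at ###.#/###.# | V03=+1→#####/#####*
ply 4: #####/##### is terminal -1 (H); from ##..#/....# depth 12
if V skipped the turn, H would face:
~ ply 1, H at ##..#/....# | H02=+1→#####/....#*; H10=-1→##..#/##..#; H11=-1→##..#/.##.#; H12=+1→##..#/..###
~ ply 2: #####/....# is terminal -1 (V); from ##..#/....# depth 12
compare (V): move=+1 vs pass=-1

zugzwang(##..#/....#, V) = False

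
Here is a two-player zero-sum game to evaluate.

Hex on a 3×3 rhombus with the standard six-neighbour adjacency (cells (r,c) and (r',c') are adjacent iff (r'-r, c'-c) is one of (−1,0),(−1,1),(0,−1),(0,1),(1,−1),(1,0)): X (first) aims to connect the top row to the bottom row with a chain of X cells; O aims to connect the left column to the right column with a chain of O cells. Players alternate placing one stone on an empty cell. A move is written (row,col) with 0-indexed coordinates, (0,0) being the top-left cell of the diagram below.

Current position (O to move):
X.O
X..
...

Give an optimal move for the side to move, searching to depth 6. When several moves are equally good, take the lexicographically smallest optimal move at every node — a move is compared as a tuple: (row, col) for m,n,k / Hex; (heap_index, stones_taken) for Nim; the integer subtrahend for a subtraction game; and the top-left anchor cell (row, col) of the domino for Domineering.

O's best at [X.O/X../...]: (2,0)

p1 O@[X.O/X../...]: (0,1)[XOO/X../...]-1 (1,1)[X.O/XO./...]-1 (1,2)[X.O/X.O/...]-1 (2,0)[X.O/X../O..]+1* (2,1)[X.O/X../.O.]-1 (2,2)[X.O/X../..O]-1
p2 X@[X.O/X../O..]: (0,1)[XXO/X../O..]-1* (1,1)[X.O/XX./O..]-1 (1,2)[X.O/X.X/O..]-1 (2,1)[X.O/X../OX.]-1 (2,2)[X.O/X../O.X]-1
p3 O@[XXO/X../O..]: (1,1)[XXO/XO./O..]+1* (1,2)[XXO/X.O/O..]+1 (2,1)[XXO/X../OO.]+1 (2,2)[XXO/X../O.O]+1
p4 X@[XXO/XO./O..] terminal -1; root [X.O/X../...] d6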